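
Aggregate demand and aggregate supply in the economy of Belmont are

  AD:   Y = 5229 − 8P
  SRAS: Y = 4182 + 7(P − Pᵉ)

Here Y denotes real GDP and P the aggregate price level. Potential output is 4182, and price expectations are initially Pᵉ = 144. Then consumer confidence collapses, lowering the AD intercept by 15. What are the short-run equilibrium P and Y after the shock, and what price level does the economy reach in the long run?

Short run: P = 136, Y = 4126. Long run: P = 129.

AD shifts left: new AD is Y = 5214 − 8P. With Pᵉ = 144, SRAS is Y = 3174 + 7P.
Short run: 5214 − 8P = 3174 + 7P gives 2040 = 15P, so P = 136 and Y = 5214 − 8·136 = 4126.
Y = 4126 is below potential 4182; expectations adjust and SRAS shifts right until Y = 4182.
Long run: on the new AD curve, 4182 = 5214 − 8P gives P = 129.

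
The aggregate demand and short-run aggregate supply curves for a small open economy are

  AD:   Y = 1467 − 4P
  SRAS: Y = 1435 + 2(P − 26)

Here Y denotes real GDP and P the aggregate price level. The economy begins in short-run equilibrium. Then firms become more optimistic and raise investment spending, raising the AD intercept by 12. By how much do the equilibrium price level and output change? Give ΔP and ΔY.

This is a positive demand shock: AD shifts right.
New AD: Y = 1479 − 4P.
SRAS can be written Y = 1383 + 2P.
Set AD = SRAS: 1479 − 4P = 1383 + 2P, so 96 = 6P and P = 16.
Y = 1479 − 4·16 = 1415.
Initially P = 14, Y = 1411, so ΔP = +2 and ΔY = +4.

ΔP = +2, ΔY = +4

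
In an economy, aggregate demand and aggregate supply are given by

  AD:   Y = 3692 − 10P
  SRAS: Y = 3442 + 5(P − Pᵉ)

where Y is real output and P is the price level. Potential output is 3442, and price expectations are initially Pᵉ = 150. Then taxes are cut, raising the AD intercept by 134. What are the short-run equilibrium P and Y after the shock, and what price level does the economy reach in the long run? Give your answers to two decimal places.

Short run: P = 75.60, Y = 3070.00. Long run: P = 38.40.

AD shifts right: new AD is Y = 3826 − 10P. With Pᵉ = 150, SRAS is Y = 2692 + 5P.
Short run: 3826 − 10P = 2692 + 5P gives 1134 = 15P, so P = 75.60 and Y = 3826 − 10P = 3070.00.
Y = 3070.00 is below potential 3442; expectations adjust and SRAS shifts right until Y = 3442.
Long run: on the new AD curve, 3442 = 3826 − 10P gives P = 38.40.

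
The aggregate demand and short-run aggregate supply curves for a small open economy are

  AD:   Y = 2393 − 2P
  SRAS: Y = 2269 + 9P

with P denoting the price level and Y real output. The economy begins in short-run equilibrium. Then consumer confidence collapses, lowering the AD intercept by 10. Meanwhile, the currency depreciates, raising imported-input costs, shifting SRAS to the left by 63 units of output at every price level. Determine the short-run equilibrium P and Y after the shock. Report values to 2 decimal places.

P = 16.09, Y = 2350.82

After both shocks: AD is Y = 2383 − 2P and SRAS is Y = 2206 + 9P.
Setting them equal: 177 = 11P, so P = 16.09.
Substituting into AD, Y = 2350.82.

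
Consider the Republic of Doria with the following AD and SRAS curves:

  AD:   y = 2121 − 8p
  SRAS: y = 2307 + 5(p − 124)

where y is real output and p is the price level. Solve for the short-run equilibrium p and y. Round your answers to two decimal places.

Write SRAS as y = 2307 + 5p − 620 = 1687 + 5p.
Set AD = SRAS: 2121 − 8p = 1687 + 5p, so 434 = 13p and p = 33.38.
Substituting into AD, y = 2121 − 8p = 1853.92.

p = 33.38, y = 1853.92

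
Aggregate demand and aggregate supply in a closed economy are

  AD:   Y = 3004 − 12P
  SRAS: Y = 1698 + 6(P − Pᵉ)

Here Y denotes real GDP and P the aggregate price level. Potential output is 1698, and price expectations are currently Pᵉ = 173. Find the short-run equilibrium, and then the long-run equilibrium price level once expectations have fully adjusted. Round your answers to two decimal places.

Short run: with Pᵉ = 173, SRAS is Y = 660 + 6P. Setting AD = SRAS gives 2344 = 18P, so P = 130.22 and Y = 3004 − 12P = 1441.33.
Output 1441.33 is below potential 1698, so over time expected prices fall and SRAS shifts right until Y returns to 1698.
Long run: Y = 1698 on the AD curve gives 1698 = 3004 − 12P, so P = 108.83.

Short run: P = 130.22, Y = 1441.33. Long run: P = 108.83.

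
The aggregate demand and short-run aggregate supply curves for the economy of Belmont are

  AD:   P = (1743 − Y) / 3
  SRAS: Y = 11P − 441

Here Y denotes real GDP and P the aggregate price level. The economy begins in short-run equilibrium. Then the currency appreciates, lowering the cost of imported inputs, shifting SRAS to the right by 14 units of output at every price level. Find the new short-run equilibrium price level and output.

P = 155, Y = 1278

This is a positive supply shock: SRAS shifts right.
New SRAS: Y = 11P − 427.
Set AD = SRAS: 1743 − 3P = 11P − 427, so 2170 = 14P and P = 155.
Y = 1743 − 3·155 = 1278.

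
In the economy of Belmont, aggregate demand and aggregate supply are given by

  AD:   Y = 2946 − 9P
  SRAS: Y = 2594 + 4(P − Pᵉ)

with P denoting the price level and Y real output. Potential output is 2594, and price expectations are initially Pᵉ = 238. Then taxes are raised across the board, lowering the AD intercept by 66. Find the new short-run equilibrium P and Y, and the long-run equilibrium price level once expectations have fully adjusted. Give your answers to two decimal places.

AD shifts left: new AD is Y = 2880 − 9P. With Pᵉ = 238, SRAS is Y = 1642 + 4P.
Short run: 2880 − 9P = 1642 + 4P gives 1238 = 13P, so P = 95.23 and Y = 2880 − 9P = 2022.92.
Y = 2022.92 is below potential 2594; expectations adjust and SRAS shifts right until Y = 2594.
Long run: on the new AD curve, 2594 = 2880 − 9P gives P = 31.78.

Short run: P = 95.23, Y = 2022.92. Long run: P = 31.78.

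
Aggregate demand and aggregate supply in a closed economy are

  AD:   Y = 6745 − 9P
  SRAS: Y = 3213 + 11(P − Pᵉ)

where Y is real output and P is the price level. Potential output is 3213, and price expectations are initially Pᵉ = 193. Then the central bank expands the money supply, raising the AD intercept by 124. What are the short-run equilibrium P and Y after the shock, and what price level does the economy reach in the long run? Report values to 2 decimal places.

Short run: P = 288.95, Y = 4268.45. Long run: P = 406.22.

AD shifts right: new AD is Y = 6869 − 9P. With Pᵉ = 193, SRAS is Y = 1090 + 11P.
Short run: 6869 − 9P = 1090 + 11P gives 5779 = 20P, so P = 288.95 and Y = 6869 − 9P = 4268.45.
Y = 4268.45 is above potential 3213; expectations adjust and SRAS shifts left until Y = 3213.
Long run: on the new AD curve, 3213 = 6869 − 9P gives P = 406.22.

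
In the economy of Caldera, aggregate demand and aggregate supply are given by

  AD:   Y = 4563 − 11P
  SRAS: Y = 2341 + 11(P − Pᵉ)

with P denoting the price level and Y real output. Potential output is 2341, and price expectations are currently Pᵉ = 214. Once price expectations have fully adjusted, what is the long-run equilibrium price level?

Long-run P = 202

Short run: with Pᵉ = 214, SRAS is Y = 11P − 13. Setting AD = SRAS gives 4576 = 22P, so P = 208 and Y = 4563 − 11·208 = 2275.
Output 2275 is below potential 2341, so over time expected prices fall and SRAS shifts right until Y returns to 2341.
Long run: Y = 2341 on the AD curve gives 2341 = 4563 − 11P, so P = 202.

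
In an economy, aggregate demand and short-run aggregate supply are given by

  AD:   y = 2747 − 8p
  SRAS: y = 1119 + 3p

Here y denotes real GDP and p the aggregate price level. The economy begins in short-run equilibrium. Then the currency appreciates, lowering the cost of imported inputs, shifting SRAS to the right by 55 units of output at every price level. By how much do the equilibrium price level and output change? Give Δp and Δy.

Δp = -5, Δy = +40

This is a positive supply shock: SRAS shifts right.
New SRAS: y = 1174 + 3p.
Set AD = SRAS: 2747 − 8p = 1174 + 3p, so 1573 = 11p and p = 143.
y = 2747 − 8·143 = 1603.
Initially p = 148, y = 1563, so Δp = -5 and Δy = +40.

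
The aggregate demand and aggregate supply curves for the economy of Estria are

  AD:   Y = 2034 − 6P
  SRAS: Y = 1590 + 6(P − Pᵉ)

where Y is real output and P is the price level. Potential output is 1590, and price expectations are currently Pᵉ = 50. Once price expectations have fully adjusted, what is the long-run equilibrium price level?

Short run: with Pᵉ = 50, SRAS is Y = 1290 + 6P. Setting AD = SRAS gives 744 = 12P, so P = 62 and Y = 2034 − 6·62 = 1662.
Output 1662 is above potential 1590, so over time expected prices rise and SRAS shifts left until Y returns to 1590.
Long run: Y = 1590 on the AD curve gives 1590 = 2034 − 6P, so P = 74.

Long-run P = 74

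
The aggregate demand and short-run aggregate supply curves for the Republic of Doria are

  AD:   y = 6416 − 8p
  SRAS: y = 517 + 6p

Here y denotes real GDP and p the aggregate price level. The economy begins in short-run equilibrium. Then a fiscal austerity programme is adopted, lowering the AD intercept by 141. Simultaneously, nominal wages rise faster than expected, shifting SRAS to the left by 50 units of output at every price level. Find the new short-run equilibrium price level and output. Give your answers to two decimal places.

After both shocks: AD is y = 6275 − 8p and SRAS is y = 467 + 6p.
Setting them equal: 5808 = 14p, so p = 414.86.
Substituting into AD, y = 2956.14.

p = 414.86, y = 2956.14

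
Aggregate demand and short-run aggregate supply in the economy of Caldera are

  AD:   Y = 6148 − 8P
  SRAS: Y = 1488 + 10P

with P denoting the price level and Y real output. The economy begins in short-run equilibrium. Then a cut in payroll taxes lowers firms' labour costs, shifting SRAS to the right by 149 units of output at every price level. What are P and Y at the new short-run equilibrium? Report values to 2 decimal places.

This is a positive supply shock: SRAS shifts right.
New SRAS: Y = 1637 + 10P.
Set AD = SRAS: 6148 − 8P = 1637 + 10P, so 4511 = 18P and P = 250.61.
Substituting into AD, Y = 4143.11.

P = 250.61, Y = 4143.11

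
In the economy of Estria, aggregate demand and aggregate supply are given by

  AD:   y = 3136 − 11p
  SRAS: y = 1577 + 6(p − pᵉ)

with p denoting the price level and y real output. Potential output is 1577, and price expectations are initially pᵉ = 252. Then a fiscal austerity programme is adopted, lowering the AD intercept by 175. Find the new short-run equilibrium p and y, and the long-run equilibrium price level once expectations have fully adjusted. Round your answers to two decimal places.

Short run: p = 170.35, y = 1087.12. Long run: p = 125.82.

AD shifts left: new AD is y = 2961 − 11p. With pᵉ = 252, SRAS is y = 65 + 6p.
Short run: 2961 − 11p = 65 + 6p gives 2896 = 17p, so p = 170.35 and y = 2961 − 11p = 1087.12.
y = 1087.12 is below potential 1577; expectations adjust and SRAS shifts right until y = 1577.
Long run: on the new AD curve, 1577 = 2961 − 11p gives p = 125.82.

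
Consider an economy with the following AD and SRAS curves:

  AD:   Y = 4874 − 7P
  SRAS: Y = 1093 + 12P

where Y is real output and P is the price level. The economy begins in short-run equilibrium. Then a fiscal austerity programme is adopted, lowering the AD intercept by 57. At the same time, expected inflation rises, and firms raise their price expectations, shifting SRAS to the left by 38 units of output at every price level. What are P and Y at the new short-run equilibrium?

After both shocks: AD is Y = 4817 − 7P and SRAS is Y = 1055 + 12P.
Setting them equal: 3762 = 19P, so P = 198.
Y = 4817 − 7·198 = 3431.

P = 198, Y = 3431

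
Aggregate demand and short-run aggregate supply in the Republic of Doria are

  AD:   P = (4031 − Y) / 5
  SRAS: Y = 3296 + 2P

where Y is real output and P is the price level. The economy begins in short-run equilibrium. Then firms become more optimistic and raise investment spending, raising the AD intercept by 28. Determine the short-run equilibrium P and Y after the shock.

This is a positive demand shock: AD shifts right.
New AD: Y = 4059 − 5P.
Set AD = SRAS: 4059 − 5P = 3296 + 2P, so 763 = 7P and P = 109.
Y = 4059 − 5·109 = 3514.

P = 109, Y = 3514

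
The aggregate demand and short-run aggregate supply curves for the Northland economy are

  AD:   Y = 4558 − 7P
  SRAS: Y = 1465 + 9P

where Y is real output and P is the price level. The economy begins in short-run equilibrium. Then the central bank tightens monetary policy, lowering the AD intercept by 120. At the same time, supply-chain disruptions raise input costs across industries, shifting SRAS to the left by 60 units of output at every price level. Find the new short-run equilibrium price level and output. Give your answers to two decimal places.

P = 189.56, Y = 3111.06

After both shocks: AD is Y = 4438 − 7P and SRAS is Y = 1405 + 9P.
Setting them equal: 3033 = 16P, so P = 189.56.
Substituting into AD, Y = 3111.06.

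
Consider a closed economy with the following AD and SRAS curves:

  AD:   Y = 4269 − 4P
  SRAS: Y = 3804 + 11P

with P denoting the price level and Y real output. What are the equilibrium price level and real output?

P = 31, Y = 4145

Set AD = SRAS: 4269 − 4P = 3804 + 11P, so 465 = 15P and P = 31.
Then Y = 4269 − 4·31 = 4145.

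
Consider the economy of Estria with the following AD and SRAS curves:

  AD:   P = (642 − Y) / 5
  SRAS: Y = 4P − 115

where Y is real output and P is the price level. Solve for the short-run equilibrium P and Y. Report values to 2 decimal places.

Rearrange AD to Y = 642 − 5P.
Set AD = SRAS: 642 − 5P = 4P − 115, so 757 = 9P and P = 84.11.
Substituting into AD, Y = 642 − 5P = 221.44.

P = 84.11, Y = 221.44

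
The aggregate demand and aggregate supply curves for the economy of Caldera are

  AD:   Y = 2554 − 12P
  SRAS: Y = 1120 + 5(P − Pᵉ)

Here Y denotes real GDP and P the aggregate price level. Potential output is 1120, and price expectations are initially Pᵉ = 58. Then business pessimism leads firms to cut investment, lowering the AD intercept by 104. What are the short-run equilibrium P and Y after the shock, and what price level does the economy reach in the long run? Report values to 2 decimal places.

Short run: P = 95.29, Y = 1306.47. Long run: P = 110.83.

AD shifts left: new AD is Y = 2450 − 12P. With Pᵉ = 58, SRAS is Y = 830 + 5P.
Short run: 2450 − 12P = 830 + 5P gives 1620 = 17P, so P = 95.29 and Y = 2450 − 12P = 1306.47.
Y = 1306.47 is above potential 1120; expectations adjust and SRAS shifts left until Y = 1120.
Long run: on the new AD curve, 1120 = 2450 − 12P gives P = 110.83.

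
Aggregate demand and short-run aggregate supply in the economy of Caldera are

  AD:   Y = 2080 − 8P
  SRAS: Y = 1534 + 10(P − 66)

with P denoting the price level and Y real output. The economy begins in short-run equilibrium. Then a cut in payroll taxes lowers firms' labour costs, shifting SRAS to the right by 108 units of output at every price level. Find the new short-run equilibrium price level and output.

P = 61, Y = 1592

This is a positive supply shock: SRAS shifts right.
New SRAS: Y = 982 + 10P.
Set AD = SRAS: 2080 − 8P = 982 + 10P, so 1098 = 18P and P = 61.
Y = 2080 − 8·61 = 1592.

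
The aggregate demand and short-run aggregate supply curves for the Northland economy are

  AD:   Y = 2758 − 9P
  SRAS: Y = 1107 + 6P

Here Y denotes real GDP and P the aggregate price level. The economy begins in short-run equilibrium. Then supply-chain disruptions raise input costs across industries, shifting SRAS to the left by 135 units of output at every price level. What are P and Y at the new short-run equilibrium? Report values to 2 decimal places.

This is a negative supply shock: SRAS shifts left.
New SRAS: Y = 972 + 6P.
Set AD = SRAS: 2758 − 9P = 972 + 6P, so 1786 = 15P and P = 119.07.
Substituting into AD, Y = 1686.40.

P = 119.07, Y = 1686.40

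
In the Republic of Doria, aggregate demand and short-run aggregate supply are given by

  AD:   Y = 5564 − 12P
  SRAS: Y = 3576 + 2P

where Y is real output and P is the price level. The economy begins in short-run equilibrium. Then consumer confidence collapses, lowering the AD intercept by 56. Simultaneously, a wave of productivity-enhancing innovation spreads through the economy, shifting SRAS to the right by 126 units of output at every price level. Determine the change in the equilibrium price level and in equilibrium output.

ΔP = -13, ΔY = +100

After both shocks: AD is Y = 5508 − 12P and SRAS is Y = 3702 + 2P.
Setting them equal: 1806 = 14P, so P = 129.
Y = 5508 − 12·129 = 3960.
Initially P = 142, Y = 3860, so ΔP = -13 and ΔY = +100.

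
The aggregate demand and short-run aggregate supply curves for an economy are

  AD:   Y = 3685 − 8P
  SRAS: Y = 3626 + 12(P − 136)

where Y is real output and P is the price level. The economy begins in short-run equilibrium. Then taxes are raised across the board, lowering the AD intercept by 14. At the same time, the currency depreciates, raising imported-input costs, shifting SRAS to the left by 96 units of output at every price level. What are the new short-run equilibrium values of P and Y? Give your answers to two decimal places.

After both shocks: AD is Y = 3671 − 8P and SRAS is Y = 1898 + 12P.
Setting them equal: 1773 = 20P, so P = 88.65.
Substituting into AD, Y = 2961.80.

P = 88.65, Y = 2961.80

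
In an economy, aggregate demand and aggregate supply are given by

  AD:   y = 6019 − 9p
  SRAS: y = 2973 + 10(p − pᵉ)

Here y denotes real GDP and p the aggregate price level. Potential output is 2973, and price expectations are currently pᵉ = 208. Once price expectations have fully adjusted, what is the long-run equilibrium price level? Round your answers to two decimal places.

Short run: with pᵉ = 208, SRAS is y = 893 + 10p. Setting AD = SRAS gives 5126 = 19p, so p = 269.79 and y = 6019 − 9p = 3590.89.
Output 3590.89 is above potential 2973, so over time expected prices rise and SRAS shifts left until y returns to 2973.
Long run: y = 2973 on the AD curve gives 2973 = 6019 − 9p, so p = 338.44.

Long-run p = 338.44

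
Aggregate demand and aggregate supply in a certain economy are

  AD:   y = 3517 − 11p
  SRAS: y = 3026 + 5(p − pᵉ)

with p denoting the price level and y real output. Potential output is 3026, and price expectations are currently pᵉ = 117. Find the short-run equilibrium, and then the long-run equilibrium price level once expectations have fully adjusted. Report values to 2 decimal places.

Short run: with pᵉ = 117, SRAS is y = 2441 + 5p. Setting AD = SRAS gives 1076 = 16p, so p = 67.25 and y = 3517 − 11p = 2777.25.
Output 2777.25 is below potential 3026, so over time expected prices fall and SRAS shifts right until y returns to 3026.
Long run: y = 3026 on the AD curve gives 3026 = 3517 − 11p, so p = 44.64.

Short run: p = 67.25, y = 2777.25. Long run: p = 44.64.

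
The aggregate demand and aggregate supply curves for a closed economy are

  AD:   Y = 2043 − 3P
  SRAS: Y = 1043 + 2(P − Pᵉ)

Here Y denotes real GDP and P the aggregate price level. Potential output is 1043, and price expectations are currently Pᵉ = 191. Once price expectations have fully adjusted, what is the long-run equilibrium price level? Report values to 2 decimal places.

Short run: with Pᵉ = 191, SRAS is Y = 661 + 2P. Setting AD = SRAS gives 1382 = 5P, so P = 276.40 and Y = 2043 − 3P = 1213.80.
Output 1213.80 is above potential 1043, so over time expected prices rise and SRAS shifts left until Y returns to 1043.
Long run: Y = 1043 on the AD curve gives 1043 = 2043 − 3P, so P = 333.33.

Long-run P = 333.33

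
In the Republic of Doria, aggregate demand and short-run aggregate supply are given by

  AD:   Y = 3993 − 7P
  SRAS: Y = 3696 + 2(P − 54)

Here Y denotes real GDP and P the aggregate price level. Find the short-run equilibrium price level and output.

Write SRAS as Y = 3696 + 2P − 108 = 3588 + 2P.
Set AD = SRAS: 3993 − 7P = 3588 + 2P, so 405 = 9P and P = 45.
Then Y = 3993 − 7·45 = 3678.

P = 45, Y = 3678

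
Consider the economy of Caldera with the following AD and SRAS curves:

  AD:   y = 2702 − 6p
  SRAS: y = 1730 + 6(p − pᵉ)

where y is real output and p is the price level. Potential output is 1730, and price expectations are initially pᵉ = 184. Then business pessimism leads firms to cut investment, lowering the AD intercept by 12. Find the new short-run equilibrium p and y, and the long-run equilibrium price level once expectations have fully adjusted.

Short run: p = 172, y = 1658. Long run: p = 160.

AD shifts left: new AD is y = 2690 − 6p. With pᵉ = 184, SRAS is y = 626 + 6p.
Short run: 2690 − 6p = 626 + 6p gives 2064 = 12p, so p = 172 and y = 2690 − 6·172 = 1658.
y = 1658 is below potential 1730; expectations adjust and SRAS shifts right until y = 1730.
Long run: on the new AD curve, 1730 = 2690 − 6p gives p = 160.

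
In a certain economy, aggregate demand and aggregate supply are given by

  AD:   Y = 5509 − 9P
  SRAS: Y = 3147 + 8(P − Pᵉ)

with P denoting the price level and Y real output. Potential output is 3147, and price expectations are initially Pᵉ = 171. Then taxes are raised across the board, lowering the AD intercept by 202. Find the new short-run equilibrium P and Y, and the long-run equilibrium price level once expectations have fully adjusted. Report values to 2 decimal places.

AD shifts left: new AD is Y = 5307 − 9P. With Pᵉ = 171, SRAS is Y = 1779 + 8P.
Short run: 5307 − 9P = 1779 + 8P gives 3528 = 17P, so P = 207.53 and Y = 5307 − 9P = 3439.24.
Y = 3439.24 is above potential 3147; expectations adjust and SRAS shifts left until Y = 3147.
Long run: on the new AD curve, 3147 = 5307 − 9P gives P = 240.00.

Short run: P = 207.53, Y = 3439.24. Long run: P = 240.00.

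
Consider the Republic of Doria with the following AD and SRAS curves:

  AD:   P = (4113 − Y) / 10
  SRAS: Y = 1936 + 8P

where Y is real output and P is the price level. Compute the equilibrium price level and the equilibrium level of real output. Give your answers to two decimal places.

P = 120.94, Y = 2903.56

Rearrange AD to Y = 4113 − 10P.
Set AD = SRAS: 4113 − 10P = 1936 + 8P, so 2177 = 18P and P = 120.94.
Substituting into AD, Y = 4113 − 10P = 2903.56.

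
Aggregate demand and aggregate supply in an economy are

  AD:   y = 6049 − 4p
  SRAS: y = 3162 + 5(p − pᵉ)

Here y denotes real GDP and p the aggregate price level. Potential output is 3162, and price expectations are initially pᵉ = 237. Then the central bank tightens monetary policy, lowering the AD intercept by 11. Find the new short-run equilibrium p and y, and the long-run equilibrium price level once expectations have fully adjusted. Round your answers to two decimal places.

AD shifts left: new AD is y = 6038 − 4p. With pᵉ = 237, SRAS is y = 1977 + 5p.
Short run: 6038 − 4p = 1977 + 5p gives 4061 = 9p, so p = 451.22 and y = 6038 − 4p = 4233.11.
y = 4233.11 is above potential 3162; expectations adjust and SRAS shifts left until y = 3162.
Long run: on the new AD curve, 3162 = 6038 − 4p gives p = 719.00.

Short run: p = 451.22, y = 4233.11. Long run: p = 719.00.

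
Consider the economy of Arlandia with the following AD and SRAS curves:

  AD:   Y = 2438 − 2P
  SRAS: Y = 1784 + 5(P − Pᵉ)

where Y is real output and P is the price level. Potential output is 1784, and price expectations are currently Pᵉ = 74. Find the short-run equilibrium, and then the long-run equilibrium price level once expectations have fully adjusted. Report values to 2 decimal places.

Short run: with Pᵉ = 74, SRAS is Y = 1414 + 5P. Setting AD = SRAS gives 1024 = 7P, so P = 146.29 and Y = 2438 − 2P = 2145.43.
Output 2145.43 is above potential 1784, so over time expected prices rise and SRAS shifts left until Y returns to 1784.
Long run: Y = 1784 on the AD curve gives 1784 = 2438 − 2P, so P = 327.00.

Short run: P = 146.29, Y = 2145.43. Long run: P = 327.00.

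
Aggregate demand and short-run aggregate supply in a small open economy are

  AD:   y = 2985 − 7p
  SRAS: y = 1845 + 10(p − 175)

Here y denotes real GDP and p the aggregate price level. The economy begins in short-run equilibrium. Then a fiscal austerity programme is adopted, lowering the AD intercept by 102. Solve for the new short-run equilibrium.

p = 164, y = 1735

This is a negative demand shock: AD shifts left.
New AD: y = 2883 − 7p.
SRAS can be written y = 95 + 10p.
Set AD = SRAS: 2883 − 7p = 95 + 10p, so 2788 = 17p and p = 164.
y = 2883 − 7·164 = 1735.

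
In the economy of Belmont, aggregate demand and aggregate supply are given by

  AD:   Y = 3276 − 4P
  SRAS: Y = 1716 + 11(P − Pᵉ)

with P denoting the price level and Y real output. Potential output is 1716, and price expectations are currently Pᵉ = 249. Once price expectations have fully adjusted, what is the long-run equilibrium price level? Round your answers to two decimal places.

Long-run P = 390.00

Short run: with Pᵉ = 249, SRAS is Y = 11P − 1023. Setting AD = SRAS gives 4299 = 15P, so P = 286.60 and Y = 3276 − 4P = 2129.60.
Output 2129.60 is above potential 1716, so over time expected prices rise and SRAS shifts left until Y returns to 1716.
Long run: Y = 1716 on the AD curve gives 1716 = 3276 − 4P, so P = 390.00.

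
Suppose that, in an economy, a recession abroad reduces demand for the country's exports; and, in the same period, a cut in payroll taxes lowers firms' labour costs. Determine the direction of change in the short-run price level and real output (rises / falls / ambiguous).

Price level: falls; output: ambiguous

The first event is a negative demand shock: AD shifts left, which by itself pushes P down and Y down.
The second is a favourable supply shock: SRAS shifts right, which by itself pushes P down and Y up.
Both shocks push P down, so P falls. The two shocks push Y in opposite directions, so the effect on Y is ambiguous.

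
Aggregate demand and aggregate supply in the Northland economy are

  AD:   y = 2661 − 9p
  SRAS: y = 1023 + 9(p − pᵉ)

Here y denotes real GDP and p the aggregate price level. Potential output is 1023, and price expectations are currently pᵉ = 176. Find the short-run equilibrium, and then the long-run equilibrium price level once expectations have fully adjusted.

Short run: p = 179, y = 1050. Long run: p = 182.

Short run: with pᵉ = 176, SRAS is y = 9p − 561. Setting AD = SRAS gives 3222 = 18p, so p = 179 and y = 2661 − 9·179 = 1050.
Output 1050 is above potential 1023, so over time expected prices rise and SRAS shifts left until y returns to 1023.
Long run: y = 1023 on the AD curve gives 1023 = 2661 − 9p, so p = 182.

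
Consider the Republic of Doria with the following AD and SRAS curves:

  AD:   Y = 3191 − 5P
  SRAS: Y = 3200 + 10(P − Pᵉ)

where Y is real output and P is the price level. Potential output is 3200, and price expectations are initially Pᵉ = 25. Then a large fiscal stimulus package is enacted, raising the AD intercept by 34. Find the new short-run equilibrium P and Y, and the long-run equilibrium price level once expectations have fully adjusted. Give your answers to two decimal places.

Short run: P = 18.33, Y = 3133.33. Long run: P = 5.00.

AD shifts right: new AD is Y = 3225 − 5P. With Pᵉ = 25, SRAS is Y = 2950 + 10P.
Short run: 3225 − 5P = 2950 + 10P gives 275 = 15P, so P = 18.33 and Y = 3225 − 5P = 3133.33.
Y = 3133.33 is below potential 3200; expectations adjust and SRAS shifts right until Y = 3200.
Long run: on the new AD curve, 3200 = 3225 − 5P gives P = 5.00.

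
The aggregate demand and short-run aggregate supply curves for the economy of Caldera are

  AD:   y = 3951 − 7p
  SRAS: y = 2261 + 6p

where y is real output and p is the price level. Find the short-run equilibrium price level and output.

Set AD = SRAS: 3951 − 7p = 2261 + 6p, so 1690 = 13p and p = 130.
Then y = 3951 − 7·130 = 3041.

p = 130, y = 3041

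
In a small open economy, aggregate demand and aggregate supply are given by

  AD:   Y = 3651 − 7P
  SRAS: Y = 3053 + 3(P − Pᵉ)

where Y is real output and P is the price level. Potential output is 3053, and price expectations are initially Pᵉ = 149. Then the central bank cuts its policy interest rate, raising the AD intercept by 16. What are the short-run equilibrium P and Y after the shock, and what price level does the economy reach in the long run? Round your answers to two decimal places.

AD shifts right: new AD is Y = 3667 − 7P. With Pᵉ = 149, SRAS is Y = 2606 + 3P.
Short run: 3667 − 7P = 2606 + 3P gives 1061 = 10P, so P = 106.10 and Y = 3667 − 7P = 2924.30.
Y = 2924.30 is below potential 3053; expectations adjust and SRAS shifts right until Y = 3053.
Long run: on the new AD curve, 3053 = 3667 − 7P gives P = 87.71.

Short run: P = 106.10, Y = 2924.30. Long run: P = 87.71.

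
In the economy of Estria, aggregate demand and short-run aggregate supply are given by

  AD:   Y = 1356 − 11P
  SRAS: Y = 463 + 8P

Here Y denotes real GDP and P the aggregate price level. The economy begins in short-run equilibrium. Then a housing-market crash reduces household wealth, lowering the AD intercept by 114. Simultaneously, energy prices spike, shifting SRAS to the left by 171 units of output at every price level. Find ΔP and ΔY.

After both shocks: AD is Y = 1242 − 11P and SRAS is Y = 292 + 8P.
Setting them equal: 950 = 19P, so P = 50.
Y = 1242 − 11·50 = 692.
Initially P = 47, Y = 839, so ΔP = +3 and ΔY = -147.

ΔP = +3, ΔY = -147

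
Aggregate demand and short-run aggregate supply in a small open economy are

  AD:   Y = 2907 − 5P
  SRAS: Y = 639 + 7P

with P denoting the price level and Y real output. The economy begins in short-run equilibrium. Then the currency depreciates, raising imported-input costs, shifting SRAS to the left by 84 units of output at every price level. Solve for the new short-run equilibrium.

This is a negative supply shock: SRAS shifts left.
New SRAS: Y = 555 + 7P.
Set AD = SRAS: 2907 − 5P = 555 + 7P, so 2352 = 12P and P = 196.
Y = 2907 − 5·196 = 1927.

P = 196, Y = 1927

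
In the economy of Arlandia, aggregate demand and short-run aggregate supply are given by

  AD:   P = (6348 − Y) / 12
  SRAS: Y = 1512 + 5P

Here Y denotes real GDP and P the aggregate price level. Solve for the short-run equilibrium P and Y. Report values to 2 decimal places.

P = 284.47, Y = 2934.35

Rearrange AD to Y = 6348 − 12P.
Set AD = SRAS: 6348 − 12P = 1512 + 5P, so 4836 = 17P and P = 284.47.
Substituting into AD, Y = 6348 − 12P = 2934.35.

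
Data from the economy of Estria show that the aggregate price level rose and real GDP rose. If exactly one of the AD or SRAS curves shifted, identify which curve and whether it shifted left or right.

P rose and Y rose. An AD shift moves P and Y in the same direction; an SRAS shift moves them in opposite directions.
Here P and Y moved in the same direction, so the AD curve shifted.
Since Y rose, AD shifted right.

AD shifted right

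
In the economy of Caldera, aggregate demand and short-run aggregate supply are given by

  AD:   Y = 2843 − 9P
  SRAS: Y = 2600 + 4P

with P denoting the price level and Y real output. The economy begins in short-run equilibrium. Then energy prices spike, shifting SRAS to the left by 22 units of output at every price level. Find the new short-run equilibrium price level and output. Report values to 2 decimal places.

P = 20.38, Y = 2659.54

This is a negative supply shock: SRAS shifts left.
New SRAS: Y = 2578 + 4P.
Set AD = SRAS: 2843 − 9P = 2578 + 4P, so 265 = 13P and P = 20.38.
Substituting into AD, Y = 2659.54.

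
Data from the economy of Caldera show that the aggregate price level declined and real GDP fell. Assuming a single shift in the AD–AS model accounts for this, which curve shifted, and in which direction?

AD shifted left

P fell and Y fell. An AD shift moves P and Y in the same direction; an SRAS shift moves them in opposite directions.
Here P and Y moved in the same direction, so the AD curve shifted.
Since Y fell, AD shifted left.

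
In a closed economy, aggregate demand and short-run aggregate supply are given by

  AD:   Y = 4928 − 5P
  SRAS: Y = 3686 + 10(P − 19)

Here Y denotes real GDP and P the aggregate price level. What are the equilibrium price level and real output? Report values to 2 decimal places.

P = 95.47, Y = 4450.67

Write SRAS as Y = 3686 + 10P − 190 = 3496 + 10P.
Set AD = SRAS: 4928 − 5P = 3496 + 10P, so 1432 = 15P and P = 95.47.
Substituting into AD, Y = 4928 − 5P = 4450.67.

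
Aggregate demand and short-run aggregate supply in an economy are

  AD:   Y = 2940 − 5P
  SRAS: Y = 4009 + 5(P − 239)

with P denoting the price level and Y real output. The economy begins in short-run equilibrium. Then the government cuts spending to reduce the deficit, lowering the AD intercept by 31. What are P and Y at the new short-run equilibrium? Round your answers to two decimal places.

This is a negative demand shock: AD shifts left.
New AD: Y = 2909 − 5P.
SRAS can be written Y = 2814 + 5P.
Set AD = SRAS: 2909 − 5P = 2814 + 5P, so 95 = 10P and P = 9.50.
Substituting into AD, Y = 2861.50.

P = 9.50, Y = 2861.50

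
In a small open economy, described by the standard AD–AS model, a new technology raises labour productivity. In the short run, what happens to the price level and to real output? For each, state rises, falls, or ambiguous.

This is a favourable supply shock: SRAS shifts right.
Moving along the downward-sloping AD curve, P falls and Y rises.

Price level: falls; output: rises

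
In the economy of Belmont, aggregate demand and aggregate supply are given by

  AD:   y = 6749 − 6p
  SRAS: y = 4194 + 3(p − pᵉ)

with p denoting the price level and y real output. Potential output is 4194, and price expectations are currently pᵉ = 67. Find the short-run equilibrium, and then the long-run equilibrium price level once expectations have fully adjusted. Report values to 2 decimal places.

Short run: with pᵉ = 67, SRAS is y = 3993 + 3p. Setting AD = SRAS gives 2756 = 9p, so p = 306.22 and y = 6749 − 6p = 4911.67.
Output 4911.67 is above potential 4194, so over time expected prices rise and SRAS shifts left until y returns to 4194.
Long run: y = 4194 on the AD curve gives 4194 = 6749 − 6p, so p = 425.83.

Short run: p = 306.22, y = 4911.67. Long run: p = 425.83.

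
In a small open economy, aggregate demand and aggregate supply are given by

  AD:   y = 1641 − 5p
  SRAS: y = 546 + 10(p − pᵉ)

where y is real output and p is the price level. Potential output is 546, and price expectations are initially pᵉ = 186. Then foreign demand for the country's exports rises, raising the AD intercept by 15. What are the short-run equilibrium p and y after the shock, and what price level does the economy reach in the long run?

AD shifts right: new AD is y = 1656 − 5p. With pᵉ = 186, SRAS is y = 10p − 1314.
Short run: 1656 − 5p = 10p − 1314 gives 2970 = 15p, so p = 198 and y = 1656 − 5·198 = 666.
y = 666 is above potential 546; expectations adjust and SRAS shifts left until y = 546.
Long run: on the new AD curve, 546 = 1656 − 5p gives p = 222.

Short run: p = 198, y = 666. Long run: p = 222.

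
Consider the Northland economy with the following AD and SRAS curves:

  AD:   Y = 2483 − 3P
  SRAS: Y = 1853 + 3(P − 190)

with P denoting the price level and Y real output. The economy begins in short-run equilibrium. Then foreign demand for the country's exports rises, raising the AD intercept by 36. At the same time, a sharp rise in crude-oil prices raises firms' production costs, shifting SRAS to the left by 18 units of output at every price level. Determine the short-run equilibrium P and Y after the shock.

P = 209, Y = 1892

After both shocks: AD is Y = 2519 − 3P and SRAS is Y = 1265 + 3P.
Setting them equal: 1254 = 6P, so P = 209.
Y = 2519 − 3·209 = 1892.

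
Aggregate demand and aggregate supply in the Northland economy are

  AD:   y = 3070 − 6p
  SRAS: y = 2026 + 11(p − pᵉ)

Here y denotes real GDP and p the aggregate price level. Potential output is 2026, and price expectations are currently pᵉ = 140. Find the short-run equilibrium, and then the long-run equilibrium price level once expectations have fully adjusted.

Short run: p = 152, y = 2158. Long run: p = 174.

Short run: with pᵉ = 140, SRAS is y = 486 + 11p. Setting AD = SRAS gives 2584 = 17p, so p = 152 and y = 3070 − 6·152 = 2158.
Output 2158 is above potential 2026, so over time expected prices rise and SRAS shifts left until y returns to 2026.
Long run: y = 2026 on the AD curve gives 2026 = 3070 − 6p, so p = 174.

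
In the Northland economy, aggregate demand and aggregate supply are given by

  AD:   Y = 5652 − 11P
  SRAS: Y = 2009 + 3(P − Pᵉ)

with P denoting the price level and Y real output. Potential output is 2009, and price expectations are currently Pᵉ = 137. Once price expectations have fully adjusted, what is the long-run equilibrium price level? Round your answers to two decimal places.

Long-run P = 331.18

Short run: with Pᵉ = 137, SRAS is Y = 1598 + 3P. Setting AD = SRAS gives 4054 = 14P, so P = 289.57 and Y = 5652 − 11P = 2466.71.
Output 2466.71 is above potential 2009, so over time expected prices rise and SRAS shifts left until Y returns to 2009.
Long run: Y = 2009 on the AD curve gives 2009 = 5652 − 11P, so P = 331.18.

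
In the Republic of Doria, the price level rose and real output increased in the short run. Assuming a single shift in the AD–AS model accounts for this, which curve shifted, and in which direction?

AD shifted right

P rose and Y rose. An AD shift moves P and Y in the same direction; an SRAS shift moves them in opposite directions.
Here P and Y moved in the same direction, so the AD curve shifted.
Since Y rose, AD shifted right.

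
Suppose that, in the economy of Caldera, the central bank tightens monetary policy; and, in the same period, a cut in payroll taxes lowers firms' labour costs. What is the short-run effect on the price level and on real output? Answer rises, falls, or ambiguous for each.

Price level: falls; output: ambiguous

The first event is a negative demand shock: AD shifts left, which by itself pushes P down and Y down.
The second is a favourable supply shock: SRAS shifts right, which by itself pushes P down and Y up.
Both shocks push P down, so P falls. The two shocks push Y in opposite directions, so the effect on Y is ambiguous.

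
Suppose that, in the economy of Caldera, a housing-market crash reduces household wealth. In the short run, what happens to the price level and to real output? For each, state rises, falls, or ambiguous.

This is a negative demand shock: AD shifts left.
Moving along the upward-sloping SRAS curve, P falls and Y falls.

Price level: falls; output: falls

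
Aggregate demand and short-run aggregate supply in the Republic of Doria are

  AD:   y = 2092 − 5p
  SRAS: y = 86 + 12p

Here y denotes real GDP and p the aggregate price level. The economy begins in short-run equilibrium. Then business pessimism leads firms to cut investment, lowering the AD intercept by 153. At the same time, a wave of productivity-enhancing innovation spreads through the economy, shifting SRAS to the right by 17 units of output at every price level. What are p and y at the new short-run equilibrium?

p = 108, y = 1399

After both shocks: AD is y = 1939 − 5p and SRAS is y = 103 + 12p.
Setting them equal: 1836 = 17p, so p = 108.
y = 1939 − 5·108 = 1399.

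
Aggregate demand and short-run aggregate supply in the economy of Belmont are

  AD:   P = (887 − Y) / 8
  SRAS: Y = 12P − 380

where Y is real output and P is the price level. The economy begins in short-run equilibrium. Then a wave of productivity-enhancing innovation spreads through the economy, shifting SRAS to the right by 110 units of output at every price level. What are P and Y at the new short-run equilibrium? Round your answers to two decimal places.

P = 57.85, Y = 424.20

This is a positive supply shock: SRAS shifts right.
New SRAS: Y = 12P − 270.
Set AD = SRAS: 887 − 8P = 12P − 270, so 1157 = 20P and P = 57.85.
Substituting into AD, Y = 424.20.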